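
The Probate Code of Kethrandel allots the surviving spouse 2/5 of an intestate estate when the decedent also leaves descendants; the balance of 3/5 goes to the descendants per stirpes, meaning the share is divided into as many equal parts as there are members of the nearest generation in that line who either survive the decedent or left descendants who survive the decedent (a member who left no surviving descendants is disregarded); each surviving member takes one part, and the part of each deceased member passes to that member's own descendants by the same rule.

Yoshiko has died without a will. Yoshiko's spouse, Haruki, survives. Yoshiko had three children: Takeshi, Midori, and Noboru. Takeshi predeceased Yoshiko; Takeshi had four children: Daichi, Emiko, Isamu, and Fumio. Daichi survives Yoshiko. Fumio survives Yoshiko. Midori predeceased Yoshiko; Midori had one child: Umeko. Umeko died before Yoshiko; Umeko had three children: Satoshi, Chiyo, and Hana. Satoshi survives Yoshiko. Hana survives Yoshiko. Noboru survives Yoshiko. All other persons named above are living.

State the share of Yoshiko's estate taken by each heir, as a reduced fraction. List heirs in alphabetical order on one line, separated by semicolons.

Haruki, as surviving spouse, takes 2/5.
The remaining 3/5 passes to Yoshiko's descendants per stirpes.
The 3/5 is divided into 3 equal shares of 1/5 among Takeshi, Midori, Noboru.
Takeshi predeceased; the 1/5 allotted to Takeshi's branch passes to Takeshi's issue by representation.
The 1/5 is divided into 4 equal shares of 1/20 among Daichi, Emiko, Isamu, Fumio.
Daichi is living and takes 1/20.
Emiko is living and takes 1/20.
Isamu is living and takes 1/20.
Fumio is living and takes 1/20.
Midori predeceased; the 1/5 allotted to Midori's branch passes to Midori's issue by representation.
Umeko's line is the sole branch at this level, so the full 1/5 passes to Umeko's issue by representation.
The 1/5 is divided into 3 equal shares of 1/15 among Satoshi, Chiyo, Hana.
Satoshi is living and takes 1/15.
Chiyo is living and takes 1/15.
Hana is living and takes 1/15.
Noboru is living and takes 1/5.

Chiyo 1/15; Daichi 1/20; Emiko 1/20; Fumio 1/20; Hana 1/15; Haruki 2/5; Isamu 1/20; Noboru 1/5; Satoshi 1/15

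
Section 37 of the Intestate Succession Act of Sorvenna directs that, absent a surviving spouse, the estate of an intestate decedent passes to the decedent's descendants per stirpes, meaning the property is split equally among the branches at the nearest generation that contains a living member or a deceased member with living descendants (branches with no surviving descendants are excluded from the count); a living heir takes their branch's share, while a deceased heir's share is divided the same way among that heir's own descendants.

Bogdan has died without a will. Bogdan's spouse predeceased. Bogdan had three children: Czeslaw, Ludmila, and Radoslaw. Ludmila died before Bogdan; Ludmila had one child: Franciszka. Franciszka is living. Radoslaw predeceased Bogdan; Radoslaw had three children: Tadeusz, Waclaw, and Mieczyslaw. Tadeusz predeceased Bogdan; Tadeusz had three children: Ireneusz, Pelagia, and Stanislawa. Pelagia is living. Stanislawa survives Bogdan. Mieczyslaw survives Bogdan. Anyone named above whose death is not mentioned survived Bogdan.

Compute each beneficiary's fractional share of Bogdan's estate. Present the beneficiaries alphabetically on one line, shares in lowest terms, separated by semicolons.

There is no surviving spouse, so the entire estate passes to Bogdan's descendants per stirpes.
The estate is divided into 3 equal shares of 1/3 among Czeslaw, Ludmila, Radoslaw.
Czeslaw is living and takes 1/3.
Ludmila predeceased; the 1/3 allotted to Ludmila's branch passes to Ludmila's issue by representation.
Franciszka is the sole taker at this level and receives the full 1/3.
Radoslaw predeceased; the 1/3 allotted to Radoslaw's branch passes to Radoslaw's issue by representation.
The 1/3 is divided into 3 equal shares of 1/9 among Tadeusz, Waclaw, Mieczyslaw.
Tadeusz predeceased; the 1/9 allotted to Tadeusz's branch passes to Tadeusz's issue by representation.
The 1/9 is divided into 3 equal shares of 1/27 among Ireneusz, Pelagia, Stanislawa.
Ireneusz is living and takes 1/27.
Pelagia is living and takes 1/27.
Stanislawa is living and takes 1/27.
Waclaw is living and takes 1/9.
Mieczyslaw is living and takes 1/9.

Czeslaw 1/3; Franciszka 1/3; Ireneusz 1/27; Mieczyslaw 1/9; Pelagia 1/27; Stanislawa 1/27; Waclaw 1/9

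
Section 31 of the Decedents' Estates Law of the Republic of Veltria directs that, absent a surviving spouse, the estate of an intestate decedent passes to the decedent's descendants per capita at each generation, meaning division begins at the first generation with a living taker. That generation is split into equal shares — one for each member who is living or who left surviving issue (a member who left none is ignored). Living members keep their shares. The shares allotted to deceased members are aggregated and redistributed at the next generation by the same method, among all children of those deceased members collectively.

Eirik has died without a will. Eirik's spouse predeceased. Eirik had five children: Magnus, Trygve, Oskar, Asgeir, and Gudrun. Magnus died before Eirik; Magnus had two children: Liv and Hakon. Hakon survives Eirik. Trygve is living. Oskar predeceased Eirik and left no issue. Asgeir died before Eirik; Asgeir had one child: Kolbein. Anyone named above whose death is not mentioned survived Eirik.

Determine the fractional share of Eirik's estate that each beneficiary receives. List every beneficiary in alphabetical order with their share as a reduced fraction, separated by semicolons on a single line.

Gudrun 1/4; Hakon 1/6; Kolbein 1/6; Liv 1/6; Trygve 1/4

There is no surviving spouse, so the entire estate passes to Eirik's descendants per capita at each generation.
At generation 1 (Magnus, Trygve, Asgeir, Gudrun) there are 4 shares of (1)/4 = 1/4 each.
Living: Trygve and Gudrun — each takes 1/4.
Deceased: Magnus and Asgeir. Their combined 1/2 is pooled and carried to generation 2.
At generation 2 (Liv, Hakon, Kolbein) there are 3 shares of (1/2)/3 = 1/6 each.
Living: Liv, Hakon, and Kolbein — each takes 1/6.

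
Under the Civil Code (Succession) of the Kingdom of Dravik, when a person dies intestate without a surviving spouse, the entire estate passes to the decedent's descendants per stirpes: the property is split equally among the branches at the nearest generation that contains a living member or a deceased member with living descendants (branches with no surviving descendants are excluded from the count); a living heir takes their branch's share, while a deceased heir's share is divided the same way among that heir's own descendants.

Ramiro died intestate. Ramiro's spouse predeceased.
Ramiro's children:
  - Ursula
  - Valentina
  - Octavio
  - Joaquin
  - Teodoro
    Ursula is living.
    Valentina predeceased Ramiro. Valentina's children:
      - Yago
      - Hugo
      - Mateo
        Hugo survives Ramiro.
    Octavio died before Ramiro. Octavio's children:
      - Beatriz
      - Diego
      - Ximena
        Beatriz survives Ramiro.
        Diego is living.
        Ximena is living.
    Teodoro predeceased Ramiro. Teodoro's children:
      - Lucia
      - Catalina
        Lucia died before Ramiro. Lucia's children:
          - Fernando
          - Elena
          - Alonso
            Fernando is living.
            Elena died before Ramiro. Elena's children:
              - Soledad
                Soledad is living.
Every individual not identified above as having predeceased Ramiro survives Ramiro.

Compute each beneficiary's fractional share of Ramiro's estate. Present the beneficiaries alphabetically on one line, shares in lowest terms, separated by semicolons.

Alonso 1/30; Beatriz 1/15; Catalina 1/10; Diego 1/15; Fernando 1/30; Hugo 1/15; Joaquin 1/5; Mateo 1/15; Soledad 1/30; Ursula 1/5; Ximena 1/15; Yago 1/15

There is no surviving spouse, so the entire estate passes to Ramiro's descendants per stirpes.
The estate is divided into 5 equal shares of 1/5 among Ursula, Valentina, Octavio, Joaquin, Teodoro.
Ursula is living and takes 1/5.
Valentina predeceased; the 1/5 allotted to Valentina's branch passes to Valentina's issue by representation.
The 1/5 is divided into 3 equal shares of 1/15 among Yago, Hugo, Mateo.
Yago is living and takes 1/15.
Hugo is living and takes 1/15.
Mateo is living and takes 1/15.
Octavio predeceased; the 1/5 allotted to Octavio's branch passes to Octavio's issue by representation.
The 1/5 is divided into 3 equal shares of 1/15 among Beatriz, Diego, Ximena.
Beatriz is living and takes 1/15.
Diego is living and takes 1/15.
Ximena is living and takes 1/15.
Joaquin is living and takes 1/5.
Teodoro predeceased; the 1/5 allotted to Teodoro's branch passes to Teodoro's issue by representation.
The 1/5 is divided into 2 equal shares of 1/10 among Lucia, Catalina.
Lucia predeceased; the 1/10 allotted to Lucia's branch passes to Lucia's issue by representation.
The 1/10 is divided into 3 equal shares of 1/30 among Fernando, Elena, Alonso.
Fernando is living and takes 1/30.
Elena predeceased; the 1/30 allotted to Elena's branch passes to Elena's issue by representation.
Soledad is the sole taker at this level and receives the full 1/30.
Alonso is living and takes 1/30.
Catalina is living and takes 1/10.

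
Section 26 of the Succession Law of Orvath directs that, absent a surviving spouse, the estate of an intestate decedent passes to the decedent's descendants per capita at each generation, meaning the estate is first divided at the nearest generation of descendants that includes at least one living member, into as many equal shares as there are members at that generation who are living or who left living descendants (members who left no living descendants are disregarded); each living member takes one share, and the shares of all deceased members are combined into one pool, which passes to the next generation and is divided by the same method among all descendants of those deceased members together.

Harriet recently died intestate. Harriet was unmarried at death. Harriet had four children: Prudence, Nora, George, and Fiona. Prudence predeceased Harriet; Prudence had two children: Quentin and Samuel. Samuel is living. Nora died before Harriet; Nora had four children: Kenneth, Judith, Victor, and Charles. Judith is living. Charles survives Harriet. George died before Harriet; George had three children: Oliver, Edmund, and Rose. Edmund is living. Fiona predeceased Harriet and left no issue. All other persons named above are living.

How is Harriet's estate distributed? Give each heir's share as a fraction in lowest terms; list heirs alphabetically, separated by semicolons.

There is no surviving spouse, so the entire estate passes to Harriet's descendants per capita at each generation.
No one at generation 1 (Prudence, Nora, George) is living; moving to the next generation.
At generation 2 (Quentin, Samuel, Kenneth, Judith, Victor, Charles, Oliver, Edmund, Rose) there are 9 shares of (1)/9 = 1/9 each.
Living: Quentin, Samuel, Kenneth, Judith, Victor, Charles, Oliver, Edmund, and Rose — each takes 1/9.

Charles 1/9; Edmund 1/9; Judith 1/9; Kenneth 1/9; Oliver 1/9; Quentin 1/9; Rose 1/9; Samuel 1/9; Victor 1/9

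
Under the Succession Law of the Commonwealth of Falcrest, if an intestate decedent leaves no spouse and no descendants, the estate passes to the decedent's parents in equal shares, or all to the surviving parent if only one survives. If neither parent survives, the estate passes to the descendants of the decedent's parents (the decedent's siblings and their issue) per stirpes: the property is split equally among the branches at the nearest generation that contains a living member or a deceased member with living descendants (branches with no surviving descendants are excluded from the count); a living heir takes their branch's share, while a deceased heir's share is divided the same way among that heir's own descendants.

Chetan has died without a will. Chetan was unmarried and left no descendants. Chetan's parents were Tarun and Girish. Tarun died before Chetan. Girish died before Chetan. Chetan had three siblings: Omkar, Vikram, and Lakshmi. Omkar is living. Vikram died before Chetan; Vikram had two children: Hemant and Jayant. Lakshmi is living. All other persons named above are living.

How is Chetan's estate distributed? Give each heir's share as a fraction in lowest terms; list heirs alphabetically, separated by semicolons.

Hemant 1/6; Jayant 1/6; Lakshmi 1/3; Omkar 1/3

Neither parent survives and there are no descendants, so the estate passes to Chetan's siblings and their issue per stirpes.
The estate is divided into 3 equal shares of 1/3 among Omkar, Vikram, Lakshmi.
Omkar is living and takes 1/3.
Vikram predeceased; the 1/3 allotted to Vikram's branch passes to Vikram's issue by representation.
The 1/3 is divided into 2 equal shares of 1/6 among Hemant, Jayant.
Hemant is living and takes 1/6.
Jayant is living and takes 1/6.
Lakshmi is living and takes 1/3.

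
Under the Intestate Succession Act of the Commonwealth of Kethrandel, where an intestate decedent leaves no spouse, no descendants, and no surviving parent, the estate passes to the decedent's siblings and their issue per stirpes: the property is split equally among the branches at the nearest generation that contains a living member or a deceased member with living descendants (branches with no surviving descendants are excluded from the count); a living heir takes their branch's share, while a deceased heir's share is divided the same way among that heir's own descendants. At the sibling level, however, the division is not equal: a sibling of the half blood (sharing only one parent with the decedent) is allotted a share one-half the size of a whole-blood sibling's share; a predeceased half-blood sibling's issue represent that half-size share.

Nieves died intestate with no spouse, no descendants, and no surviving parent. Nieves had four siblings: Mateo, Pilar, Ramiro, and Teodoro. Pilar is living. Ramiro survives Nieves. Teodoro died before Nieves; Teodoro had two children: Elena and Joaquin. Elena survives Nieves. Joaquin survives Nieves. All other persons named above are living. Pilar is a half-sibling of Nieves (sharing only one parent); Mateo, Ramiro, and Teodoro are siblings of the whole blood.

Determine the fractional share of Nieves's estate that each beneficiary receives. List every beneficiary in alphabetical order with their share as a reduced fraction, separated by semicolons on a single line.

Elena 1/7; Joaquin 1/7; Mateo 2/7; Pilar 1/7; Ramiro 2/7

No spouse, descendants, or parent survives, so the estate passes to Nieves's siblings per stirpes.
Half-blood siblings count for one-half the weight of whole-blood siblings at the initial division.
Dividing 1 in proportion to weights (total weight 7/2): Mateo (weight 1) → 2/7; Pilar (weight 1/2) → 1/7; Ramiro (weight 1) → 2/7; Teodoro (weight 1) → 2/7.
Mateo is living and takes 2/7.
Pilar is living and takes 1/7.
Ramiro is living and takes 2/7.
Teodoro predeceased; the 2/7 allotted to Teodoro's branch passes to Teodoro's issue by representation.
The 2/7 is divided into 2 equal shares of 1/7 among Elena, Joaquin.
Elena is living and takes 1/7.
Joaquin is living and takes 1/7.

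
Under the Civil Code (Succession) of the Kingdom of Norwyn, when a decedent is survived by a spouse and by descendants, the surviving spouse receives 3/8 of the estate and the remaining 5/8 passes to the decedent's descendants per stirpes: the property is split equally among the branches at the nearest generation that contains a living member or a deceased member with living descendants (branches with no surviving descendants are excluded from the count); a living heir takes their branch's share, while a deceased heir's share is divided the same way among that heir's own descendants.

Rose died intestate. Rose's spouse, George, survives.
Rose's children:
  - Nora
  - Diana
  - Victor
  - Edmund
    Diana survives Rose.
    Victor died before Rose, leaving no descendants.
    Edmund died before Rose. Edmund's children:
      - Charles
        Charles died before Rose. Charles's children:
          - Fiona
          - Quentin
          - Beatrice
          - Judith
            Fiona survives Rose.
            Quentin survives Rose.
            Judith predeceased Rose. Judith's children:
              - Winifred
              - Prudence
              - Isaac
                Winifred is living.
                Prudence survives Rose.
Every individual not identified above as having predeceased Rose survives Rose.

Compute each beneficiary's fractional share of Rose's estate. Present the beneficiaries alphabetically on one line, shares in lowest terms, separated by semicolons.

George, as surviving spouse, takes 3/8.
The remaining 5/8 passes to Rose's descendants per stirpes.
Victor left no surviving issue, so that branch lapses and is disregarded.
The 5/8 is divided into 3 equal shares of 5/24 among Nora, Diana, Edmund.
Nora is living and takes 5/24.
Diana is living and takes 5/24.
Edmund predeceased; the 5/24 allotted to Edmund's branch passes to Edmund's issue by representation.
Charles's line is the sole branch at this level, so the full 5/24 passes to Charles's issue by representation.
The 5/24 is divided into 4 equal shares of 5/96 among Fiona, Quentin, Beatrice, Judith.
Fiona is living and takes 5/96.
Quentin is living and takes 5/96.
Beatrice is living and takes 5/96.
Judith predeceased; the 5/96 allotted to Judith's branch passes to Judith's issue by representation.
The 5/96 is divided into 3 equal shares of 5/288 among Winifred, Prudence, Isaac.
Winifred is living and takes 5/288.
Prudence is living and takes 5/288.
Isaac is living and takes 5/288.

Beatrice 5/96; Diana 5/24; Fiona 5/96; George 3/8; Isaac 5/288; Nora 5/24; Prudence 5/288; Quentin 5/96; Winifred 5/288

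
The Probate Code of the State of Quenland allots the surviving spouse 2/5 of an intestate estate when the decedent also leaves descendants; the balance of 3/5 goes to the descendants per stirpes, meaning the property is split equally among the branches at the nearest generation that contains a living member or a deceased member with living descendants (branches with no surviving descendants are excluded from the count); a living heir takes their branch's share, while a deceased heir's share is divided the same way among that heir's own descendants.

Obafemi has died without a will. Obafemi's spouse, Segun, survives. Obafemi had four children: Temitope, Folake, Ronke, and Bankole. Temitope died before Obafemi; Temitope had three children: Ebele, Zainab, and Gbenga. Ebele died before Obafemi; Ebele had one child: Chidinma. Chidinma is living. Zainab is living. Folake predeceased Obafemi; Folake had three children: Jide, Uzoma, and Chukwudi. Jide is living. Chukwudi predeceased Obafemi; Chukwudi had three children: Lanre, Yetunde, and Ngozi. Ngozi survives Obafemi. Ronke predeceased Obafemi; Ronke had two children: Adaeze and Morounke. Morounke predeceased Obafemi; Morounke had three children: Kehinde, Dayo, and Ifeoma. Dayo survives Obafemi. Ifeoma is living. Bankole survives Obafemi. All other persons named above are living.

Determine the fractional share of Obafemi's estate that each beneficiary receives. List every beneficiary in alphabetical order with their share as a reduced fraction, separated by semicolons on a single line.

Adaeze 3/40; Bankole 3/20; Chidinma 1/20; Dayo 1/40; Gbenga 1/20; Ifeoma 1/40; Jide 1/20; Kehinde 1/40; Lanre 1/60; Ngozi 1/60; Segun 2/5; Uzoma 1/20; Yetunde 1/60; Zainab 1/20

Segun, as surviving spouse, takes 2/5.
The remaining 3/5 passes to Obafemi's descendants per stirpes.
The 3/5 is divided into 4 equal shares of 3/20 among Temitope, Folake, Ronke, Bankole.
Temitope predeceased; the 3/20 allotted to Temitope's branch passes to Temitope's issue by representation.
The 3/20 is divided into 3 equal shares of 1/20 among Ebele, Zainab, Gbenga.
Ebele predeceased; the 1/20 allotted to Ebele's branch passes to Ebele's issue by representation.
Chidinma is the sole taker at this level and receives the full 1/20.
Zainab is living and takes 1/20.
Gbenga is living and takes 1/20.
Folake predeceased; the 3/20 allotted to Folake's branch passes to Folake's issue by representation.
The 3/20 is divided into 3 equal shares of 1/20 among Jide, Uzoma, Chukwudi.
Jide is living and takes 1/20.
Uzoma is living and takes 1/20.
Chukwudi predeceased; the 1/20 allotted to Chukwudi's branch passes to Chukwudi's issue by representation.
The 1/20 is divided into 3 equal shares of 1/60 among Lanre, Yetunde, Ngozi.
Lanre is living and takes 1/60.
Yetunde is living and takes 1/60.
Ngozi is living and takes 1/60.
Ronke predeceased; the 3/20 allotted to Ronke's branch passes to Ronke's issue by representation.
The 3/20 is divided into 2 equal shares of 3/40 among Adaeze, Morounke.
Adaeze is living and takes 3/40.
Morounke predeceased; the 3/40 allotted to Morounke's branch passes to Morounke's issue by representation.
The 3/40 is divided into 3 equal shares of 1/40 among Kehinde, Dayo, Ifeoma.
Kehinde is living and takes 1/40.
Dayo is living and takes 1/40.
Ifeoma is living and takes 1/40.
Bankole is living and takes 3/20.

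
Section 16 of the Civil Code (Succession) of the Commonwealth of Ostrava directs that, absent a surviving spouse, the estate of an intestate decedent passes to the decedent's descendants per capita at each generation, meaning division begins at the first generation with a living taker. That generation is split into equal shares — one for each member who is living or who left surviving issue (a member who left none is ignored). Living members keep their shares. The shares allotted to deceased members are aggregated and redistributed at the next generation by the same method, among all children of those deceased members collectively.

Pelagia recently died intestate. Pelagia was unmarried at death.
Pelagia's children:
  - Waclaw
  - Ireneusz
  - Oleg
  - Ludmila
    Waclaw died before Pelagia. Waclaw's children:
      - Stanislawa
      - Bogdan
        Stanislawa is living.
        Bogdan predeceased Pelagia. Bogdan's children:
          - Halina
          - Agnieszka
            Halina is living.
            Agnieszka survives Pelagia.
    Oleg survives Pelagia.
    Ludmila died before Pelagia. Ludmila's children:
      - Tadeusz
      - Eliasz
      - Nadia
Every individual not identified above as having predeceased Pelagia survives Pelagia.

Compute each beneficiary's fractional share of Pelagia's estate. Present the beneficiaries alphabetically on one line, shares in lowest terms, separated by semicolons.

There is no surviving spouse, so the entire estate passes to Pelagia's descendants per capita at each generation.
At generation 1 (Waclaw, Ireneusz, Oleg, Ludmila) there are 4 shares of (1)/4 = 1/4 each.
Living: Ireneusz and Oleg — each takes 1/4.
Deceased: Waclaw and Ludmila. Their combined 1/2 is pooled and carried to generation 2.
At generation 2 (Stanislawa, Bogdan, Tadeusz, Eliasz, Nadia) there are 5 shares of (1/2)/5 = 1/10 each.
Living: Stanislawa, Tadeusz, Eliasz, and Nadia — each takes 1/10.
Deceased: Bogdan. That 1/10 share is carried to generation 3.
At generation 3 (Halina, Agnieszka) there are 2 shares of (1/10)/2 = 1/20 each.
Living: Halina and Agnieszka — each takes 1/20.

Agnieszka 1/20; Eliasz 1/10; Halina 1/20; Ireneusz 1/4; Nadia 1/10; Oleg 1/4; Stanislawa 1/10; Tadeusz 1/10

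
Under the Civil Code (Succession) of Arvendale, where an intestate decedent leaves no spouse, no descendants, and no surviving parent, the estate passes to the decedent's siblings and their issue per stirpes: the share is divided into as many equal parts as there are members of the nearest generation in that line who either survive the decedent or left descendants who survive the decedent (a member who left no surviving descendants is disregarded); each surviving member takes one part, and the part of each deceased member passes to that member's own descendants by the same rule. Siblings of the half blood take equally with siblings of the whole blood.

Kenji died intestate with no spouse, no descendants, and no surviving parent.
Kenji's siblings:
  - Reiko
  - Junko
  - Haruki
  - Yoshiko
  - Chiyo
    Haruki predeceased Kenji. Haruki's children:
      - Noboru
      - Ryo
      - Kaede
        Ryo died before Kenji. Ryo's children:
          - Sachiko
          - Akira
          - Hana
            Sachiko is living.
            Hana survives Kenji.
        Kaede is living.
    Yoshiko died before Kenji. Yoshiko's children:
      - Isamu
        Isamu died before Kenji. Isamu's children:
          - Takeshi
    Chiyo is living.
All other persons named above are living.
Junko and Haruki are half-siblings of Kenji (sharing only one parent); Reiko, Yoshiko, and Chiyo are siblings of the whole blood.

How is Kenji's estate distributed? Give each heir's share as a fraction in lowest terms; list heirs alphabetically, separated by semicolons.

Akira 1/45; Chiyo 1/5; Hana 1/45; Junko 1/5; Kaede 1/15; Noboru 1/15; Reiko 1/5; Sachiko 1/45; Takeshi 1/5

No spouse, descendants, or parent survives, so the estate passes to Kenji's siblings per stirpes.
Half-blood and whole-blood siblings take equally under the stated rule.
The estate is divided into 5 equal shares of 1/5 among Reiko, Junko, Haruki, Yoshiko, Chiyo.
Reiko is living and takes 1/5.
Junko is living and takes 1/5.
Haruki predeceased; the 1/5 allotted to Haruki's branch passes to Haruki's issue by representation.
The 1/5 is divided into 3 equal shares of 1/15 among Noboru, Ryo, Kaede.
Noboru is living and takes 1/15.
Ryo predeceased; the 1/15 allotted to Ryo's branch passes to Ryo's issue by representation.
The 1/15 is divided into 3 equal shares of 1/45 among Sachiko, Akira, Hana.
Sachiko is living and takes 1/45.
Akira is living and takes 1/45.
Hana is living and takes 1/45.
Kaede is living and takes 1/15.
Yoshiko predeceased; the 1/5 allotted to Yoshiko's branch passes to Yoshiko's issue by representation.
Isamu's line is the sole branch at this level, so the full 1/5 passes to Isamu's issue by representation.
Takeshi is the sole taker at this level and receives the full 1/5.
Chiyo is living and takes 1/5.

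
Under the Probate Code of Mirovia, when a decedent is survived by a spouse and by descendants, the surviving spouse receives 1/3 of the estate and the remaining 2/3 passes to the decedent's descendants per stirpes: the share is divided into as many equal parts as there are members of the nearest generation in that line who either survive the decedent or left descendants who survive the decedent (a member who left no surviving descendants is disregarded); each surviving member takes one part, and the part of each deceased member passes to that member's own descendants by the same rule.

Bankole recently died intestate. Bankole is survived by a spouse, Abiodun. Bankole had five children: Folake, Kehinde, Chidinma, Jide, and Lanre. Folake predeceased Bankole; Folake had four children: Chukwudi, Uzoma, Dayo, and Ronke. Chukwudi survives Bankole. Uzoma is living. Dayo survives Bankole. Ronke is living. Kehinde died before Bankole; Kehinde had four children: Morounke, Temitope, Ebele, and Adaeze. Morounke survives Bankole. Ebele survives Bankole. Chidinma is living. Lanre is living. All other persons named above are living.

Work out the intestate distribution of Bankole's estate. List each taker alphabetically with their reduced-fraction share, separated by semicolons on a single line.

Abiodun, as surviving spouse, takes 1/3.
The remaining 2/3 passes to Bankole's descendants per stirpes.
The 2/3 is divided into 5 equal shares of 2/15 among Folake, Kehinde, Chidinma, Jide, Lanre.
Folake predeceased; the 2/15 allotted to Folake's branch passes to Folake's issue by representation.
The 2/15 is divided into 4 equal shares of 1/30 among Chukwudi, Uzoma, Dayo, Ronke.
Chukwudi is living and takes 1/30.
Uzoma is living and takes 1/30.
Dayo is living and takes 1/30.
Ronke is living and takes 1/30.
Kehinde predeceased; the 2/15 allotted to Kehinde's branch passes to Kehinde's issue by representation.
The 2/15 is divided into 4 equal shares of 1/30 among Morounke, Temitope, Ebele, Adaeze.
Morounke is living and takes 1/30.
Temitope is living and takes 1/30.
Ebele is living and takes 1/30.
Adaeze is living and takes 1/30.
Chidinma is living and takes 2/15.
Jide is living and takes 2/15.
Lanre is living and takes 2/15.

Abiodun 1/3; Adaeze 1/30; Chidinma 2/15; Chukwudi 1/30; Dayo 1/30; Ebele 1/30; Jide 2/15; Lanre 2/15; Morounke 1/30; Ronke 1/30; Temitope 1/30; Uzoma 1/30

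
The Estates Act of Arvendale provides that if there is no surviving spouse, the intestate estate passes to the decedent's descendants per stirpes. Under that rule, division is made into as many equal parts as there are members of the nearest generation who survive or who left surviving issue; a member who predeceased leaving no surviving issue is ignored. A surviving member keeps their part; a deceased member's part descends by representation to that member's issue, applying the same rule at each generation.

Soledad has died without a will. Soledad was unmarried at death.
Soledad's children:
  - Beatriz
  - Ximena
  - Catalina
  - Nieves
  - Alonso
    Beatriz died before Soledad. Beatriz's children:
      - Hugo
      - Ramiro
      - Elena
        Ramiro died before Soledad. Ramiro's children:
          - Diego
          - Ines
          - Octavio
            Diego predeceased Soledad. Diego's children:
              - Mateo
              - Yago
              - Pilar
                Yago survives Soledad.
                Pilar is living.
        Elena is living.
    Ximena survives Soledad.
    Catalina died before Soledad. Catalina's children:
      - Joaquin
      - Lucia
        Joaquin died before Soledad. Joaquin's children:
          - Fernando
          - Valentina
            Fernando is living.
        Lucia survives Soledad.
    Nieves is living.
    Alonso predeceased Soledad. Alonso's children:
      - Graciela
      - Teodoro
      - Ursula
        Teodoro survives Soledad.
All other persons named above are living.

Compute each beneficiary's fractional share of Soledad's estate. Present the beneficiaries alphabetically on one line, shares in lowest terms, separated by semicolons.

There is no surviving spouse, so the entire estate passes to Soledad's descendants per stirpes.
The estate is divided into 5 equal shares of 1/5 among Beatriz, Ximena, Catalina, Nieves, Alonso.
Beatriz predeceased; the 1/5 allotted to Beatriz's branch passes to Beatriz's issue by representation.
The 1/5 is divided into 3 equal shares of 1/15 among Hugo, Ramiro, Elena.
Hugo is living and takes 1/15.
Ramiro predeceased; the 1/15 allotted to Ramiro's branch passes to Ramiro's issue by representation.
The 1/15 is divided into 3 equal shares of 1/45 among Diego, Ines, Octavio.
Diego predeceased; the 1/45 allotted to Diego's branch passes to Diego's issue by representation.
The 1/45 is divided into 3 equal shares of 1/135 among Mateo, Yago, Pilar.
Mateo is living and takes 1/135.
Yago is living and takes 1/135.
Pilar is living and takes 1/135.
Ines is living and takes 1/45.
Octavio is living and takes 1/45.
Elena is living and takes 1/15.
Ximena is living and takes 1/5.
Catalina predeceased; the 1/5 allotted to Catalina's branch passes to Catalina's issue by representation.
The 1/5 is divided into 2 equal shares of 1/10 among Joaquin, Lucia.
Joaquin predeceased; the 1/10 allotted to Joaquin's branch passes to Joaquin's issue by representation.
The 1/10 is divided into 2 equal shares of 1/20 among Fernando, Valentina.
Fernando is living and takes 1/20.
Valentina is living and takes 1/20.
Lucia is living and takes 1/10.
Nieves is living and takes 1/5.
Alonso predeceased; the 1/5 allotted to Alonso's branch passes to Alonso's issue by representation.
The 1/5 is divided into 3 equal shares of 1/15 among Graciela, Teodoro, Ursula.
Graciela is living and takes 1/15.
Teodoro is living and takes 1/15.
Ursula is living and takes 1/15.

Elena 1/15; Fernando 1/20; Graciela 1/15; Hugo 1/15; Ines 1/45; Lucia 1/10; Mateo 1/135; Nieves 1/5; Octavio 1/45; Pilar 1/135; Teodoro 1/15; Ursula 1/15; Valentina 1/20; Ximena 1/5; Yago 1/135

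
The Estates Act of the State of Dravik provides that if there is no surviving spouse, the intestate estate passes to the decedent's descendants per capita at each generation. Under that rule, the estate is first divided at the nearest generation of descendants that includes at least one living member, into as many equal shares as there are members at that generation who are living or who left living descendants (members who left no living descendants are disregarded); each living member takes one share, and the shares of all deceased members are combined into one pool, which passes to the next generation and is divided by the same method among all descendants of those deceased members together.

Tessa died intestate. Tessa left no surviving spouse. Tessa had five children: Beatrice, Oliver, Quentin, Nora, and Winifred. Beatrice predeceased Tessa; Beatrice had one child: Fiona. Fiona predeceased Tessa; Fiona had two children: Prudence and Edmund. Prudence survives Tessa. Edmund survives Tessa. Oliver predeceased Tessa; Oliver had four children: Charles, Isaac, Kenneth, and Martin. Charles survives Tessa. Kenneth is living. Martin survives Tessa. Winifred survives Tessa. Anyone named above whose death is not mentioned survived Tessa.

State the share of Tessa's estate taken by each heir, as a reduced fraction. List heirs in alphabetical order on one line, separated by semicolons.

There is no surviving spouse, so the entire estate passes to Tessa's descendants per capita at each generation.
At generation 1 (Beatrice, Oliver, Quentin, Nora, Winifred) there are 5 shares of (1)/5 = 1/5 each.
Living: Quentin, Nora, and Winifred — each takes 1/5.
Deceased: Beatrice and Oliver. Their combined 2/5 is pooled and carried to generation 2.
At generation 2 (Fiona, Charles, Isaac, Kenneth, Martin) there are 5 shares of (2/5)/5 = 2/25 each.
Living: Charles, Isaac, Kenneth, and Martin — each takes 2/25.
Deceased: Fiona. That 2/25 share is carried to generation 3.
At generation 3 (Prudence, Edmund) there are 2 shares of (2/25)/2 = 1/25 each.
Living: Prudence and Edmund — each takes 1/25.

Charles 2/25; Edmund 1/25; Isaac 2/25; Kenneth 2/25; Martin 2/25; Nora 1/5; Prudence 1/25; Quentin 1/5; Winifred 1/5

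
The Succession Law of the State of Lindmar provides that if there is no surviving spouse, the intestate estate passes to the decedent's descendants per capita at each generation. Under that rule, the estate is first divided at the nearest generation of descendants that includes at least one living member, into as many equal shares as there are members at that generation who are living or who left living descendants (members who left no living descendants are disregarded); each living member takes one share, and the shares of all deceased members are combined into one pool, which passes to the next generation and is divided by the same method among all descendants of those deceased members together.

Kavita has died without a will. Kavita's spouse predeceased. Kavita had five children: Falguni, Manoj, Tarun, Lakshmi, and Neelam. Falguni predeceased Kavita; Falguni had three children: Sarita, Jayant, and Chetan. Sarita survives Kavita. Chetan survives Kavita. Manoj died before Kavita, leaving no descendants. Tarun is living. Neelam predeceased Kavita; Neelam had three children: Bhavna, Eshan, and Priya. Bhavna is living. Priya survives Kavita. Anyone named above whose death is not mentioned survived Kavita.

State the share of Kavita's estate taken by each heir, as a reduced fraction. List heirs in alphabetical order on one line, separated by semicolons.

Bhavna 1/12; Chetan 1/12; Eshan 1/12; Jayant 1/12; Lakshmi 1/4; Priya 1/12; Sarita 1/12; Tarun 1/4

There is no surviving spouse, so the entire estate passes to Kavita's descendants per capita at each generation.
At generation 1 (Falguni, Tarun, Lakshmi, Neelam) there are 4 shares of (1)/4 = 1/4 each.
Living: Tarun and Lakshmi — each takes 1/4.
Deceased: Falguni and Neelam. Their combined 1/2 is pooled and carried to generation 2.
At generation 2 (Sarita, Jayant, Chetan, Bhavna, Eshan, Priya) there are 6 shares of (1/2)/6 = 1/12 each.
Living: Sarita, Jayant, Chetan, Bhavna, Eshan, and Priya — each takes 1/12.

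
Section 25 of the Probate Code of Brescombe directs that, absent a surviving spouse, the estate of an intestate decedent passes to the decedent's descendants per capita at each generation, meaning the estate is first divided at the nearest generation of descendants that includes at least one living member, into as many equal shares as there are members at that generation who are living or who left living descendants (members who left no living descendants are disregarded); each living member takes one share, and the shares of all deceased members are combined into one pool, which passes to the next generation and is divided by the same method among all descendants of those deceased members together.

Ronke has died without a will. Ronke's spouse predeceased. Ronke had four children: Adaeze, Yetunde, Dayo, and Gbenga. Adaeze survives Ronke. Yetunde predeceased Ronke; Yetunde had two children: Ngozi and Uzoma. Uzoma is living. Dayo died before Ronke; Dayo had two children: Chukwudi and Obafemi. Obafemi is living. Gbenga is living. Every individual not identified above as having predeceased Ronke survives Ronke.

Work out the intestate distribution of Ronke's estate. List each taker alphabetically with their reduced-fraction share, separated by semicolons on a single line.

Adaeze 1/4; Chukwudi 1/8; Gbenga 1/4; Ngozi 1/8; Obafemi 1/8; Uzoma 1/8

There is no surviving spouse, so the entire estate passes to Ronke's descendants per capita at each generation.
At generation 1 (Adaeze, Yetunde, Dayo, Gbenga) there are 4 shares of (1)/4 = 1/4 each.
Living: Adaeze and Gbenga — each takes 1/4.
Deceased: Yetunde and Dayo. Their combined 1/2 is pooled and carried to generation 2.
At generation 2 (Ngozi, Uzoma, Chukwudi, Obafemi) there are 4 shares of (1/2)/4 = 1/8 each.
Living: Ngozi, Uzoma, Chukwudi, and Obafemi — each takes 1/8.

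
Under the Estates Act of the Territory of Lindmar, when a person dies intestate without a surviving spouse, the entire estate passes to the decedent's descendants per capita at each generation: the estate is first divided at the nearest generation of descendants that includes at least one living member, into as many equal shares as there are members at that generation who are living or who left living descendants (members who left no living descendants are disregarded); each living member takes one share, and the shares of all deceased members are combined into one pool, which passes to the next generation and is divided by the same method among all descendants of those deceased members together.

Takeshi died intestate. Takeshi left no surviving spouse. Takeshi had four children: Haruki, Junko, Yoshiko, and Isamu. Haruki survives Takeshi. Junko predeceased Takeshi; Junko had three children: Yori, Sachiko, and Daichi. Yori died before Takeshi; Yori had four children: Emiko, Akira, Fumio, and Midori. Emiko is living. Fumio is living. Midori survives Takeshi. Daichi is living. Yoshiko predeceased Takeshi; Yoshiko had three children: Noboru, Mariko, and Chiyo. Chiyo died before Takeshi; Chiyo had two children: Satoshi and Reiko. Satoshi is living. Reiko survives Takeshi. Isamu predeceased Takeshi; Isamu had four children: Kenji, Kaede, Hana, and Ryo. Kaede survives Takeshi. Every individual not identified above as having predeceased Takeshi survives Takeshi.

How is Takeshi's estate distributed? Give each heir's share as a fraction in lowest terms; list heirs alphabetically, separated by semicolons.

There is no surviving spouse, so the entire estate passes to Takeshi's descendants per capita at each generation.
At generation 1 (Haruki, Junko, Yoshiko, Isamu) there are 4 shares of (1)/4 = 1/4 each.
Living: Haruki — each takes 1/4.
Deceased: Junko, Yoshiko, and Isamu. Their combined 3/4 is pooled and carried to generation 2.
At generation 2 (Yori, Sachiko, Daichi, Noboru, Mariko, Chiyo, Kenji, Kaede, Hana, Ryo) there are 10 shares of (3/4)/10 = 3/40 each.
Living: Sachiko, Daichi, Noboru, Mariko, Kenji, Kaede, Hana, and Ryo — each takes 3/40.
Deceased: Yori and Chiyo. Their combined 3/20 is pooled and carried to generation 3.
At generation 3 (Emiko, Akira, Fumio, Midori, Satoshi, Reiko) there are 6 shares of (3/20)/6 = 1/40 each.
Living: Emiko, Akira, Fumio, Midori, Satoshi, and Reiko — each takes 1/40.

Akira 1/40; Daichi 3/40; Emiko 1/40; Fumio 1/40; Hana 3/40; Haruki 1/4; Kaede 3/40; Kenji 3/40; Mariko 3/40; Midori 1/40; Noboru 3/40; Reiko 1/40; Ryo 3/40; Sachiko 3/40; Satoshi 1/40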